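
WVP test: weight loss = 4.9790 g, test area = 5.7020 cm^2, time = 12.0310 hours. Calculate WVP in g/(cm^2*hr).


Formula: WVP = loss / (area * time)
Substituting: WVP = 4.9790 / (5.7020 * 12.0310)
Result: 0.0725794 g/(cm^2*hr)


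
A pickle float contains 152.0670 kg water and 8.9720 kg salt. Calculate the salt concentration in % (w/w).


Formula: Conc = salt / (water + salt) * 100
Substituting: Conc = 8.9720 / (152.0670 + 8.9720) * 100
Result: 5.5713 %


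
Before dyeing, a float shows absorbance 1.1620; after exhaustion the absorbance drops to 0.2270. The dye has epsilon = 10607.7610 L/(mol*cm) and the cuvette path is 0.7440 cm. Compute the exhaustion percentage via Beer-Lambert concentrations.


c_initial = A_i / (epsilon * l) = 1.1620 / (10607.7610 * 0.7440) = 1.4723e-04 mol/L
c_final = A_f / (epsilon * l) = 0.2270 / (10607.7610 * 0.7440) = 2.8763e-05 mol/L
Exhaustion = (c_initial - c_final) / c_initial * 100 = (1.4723e-04 - 2.8763e-05) / 1.4723e-04 * 100 = 80.4647 %


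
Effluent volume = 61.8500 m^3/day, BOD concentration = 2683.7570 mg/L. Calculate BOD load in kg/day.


Formula: BOD_load = volume * conc / 1000
Substituting: BOD_load = 61.8500 * 2683.7570 / 1000
Result: 165.9904 kg/day


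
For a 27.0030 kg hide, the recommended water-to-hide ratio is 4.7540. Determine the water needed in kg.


Formula: Water = hide_weight * ratio
Substituting: Water = 27.0030 * 4.7540
Result: 128.3723 kg


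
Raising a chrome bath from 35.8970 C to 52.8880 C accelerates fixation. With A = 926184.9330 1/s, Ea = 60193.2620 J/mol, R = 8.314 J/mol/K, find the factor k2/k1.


T1 = 35.8970 + 273.15 = 309.0470 K; T2 = 52.8880 + 273.15 = 326.0380 K
k1 = A * exp(-Ea/(R*T1)) = 926184.9330 * exp(-60193.2620/(8.314*309.0470)) = 6.2024e-05 1/s
k2 = A * exp(-Ea/(R*T2)) = 926184.9330 * exp(-60193.2620/(8.314*326.0380)) = 2.1027e-04 1/s
k2/k1 = 2.1027e-04 / 6.2024e-05 = 3.3901


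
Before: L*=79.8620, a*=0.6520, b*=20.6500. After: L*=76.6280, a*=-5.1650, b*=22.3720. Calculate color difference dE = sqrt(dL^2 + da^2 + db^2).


dL = -3.2340, da = -5.8170, db = 1.7220
dE = sqrt((-3.2340)^2 + (-5.8170)^2 + 1.7220^2) = 6.8747


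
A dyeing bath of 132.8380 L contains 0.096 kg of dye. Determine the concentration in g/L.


Formula: Conc = dye_mass(kg) / volume(L) * 1000
Substituting: Conc = 0.096 / 132.8380 * 1000
Result: 0.7227 g/L


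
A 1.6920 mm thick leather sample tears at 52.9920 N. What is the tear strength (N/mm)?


Formula: Tear strength = force / thickness
Substituting: Tear strength = 52.9920 / 1.6920
Result: 31.3191 N/mm


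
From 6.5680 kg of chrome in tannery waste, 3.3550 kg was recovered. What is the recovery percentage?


Formula: Recovery = recovered / input * 100
Substituting: Recovery = 3.3550 / 6.5680 * 100
Result: 51.0810 %


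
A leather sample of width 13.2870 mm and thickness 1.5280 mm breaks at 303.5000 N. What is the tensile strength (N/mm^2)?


Formula: TS = force / (width * thickness)
Substituting: TS = 303.5000 / (13.2870 * 1.5280)
Result: 14.9489 N/mm^2


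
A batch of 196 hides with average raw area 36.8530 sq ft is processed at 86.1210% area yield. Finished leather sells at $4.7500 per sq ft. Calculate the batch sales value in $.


Raw_total = N * avg_area = 196 * 36.8530 = 7223.1880 sq ft
Finished = Raw_total * yield / 100 = 7223.1880 * 86.1210 / 100 = 6220.6817 sq ft
Value = Finished * price = 6220.6817 * 4.7500 = 29548.2383 $


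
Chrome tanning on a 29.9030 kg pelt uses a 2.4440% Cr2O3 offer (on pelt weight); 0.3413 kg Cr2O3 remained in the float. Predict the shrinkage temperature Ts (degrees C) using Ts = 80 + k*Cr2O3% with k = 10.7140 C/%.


Offered = pelt * offer_pct / 100 = 29.9030 * 2.4440 / 100 = 0.7308 kg
Uptake = offered - residual = 0.7308 - 0.3413 = 0.3895 kg
Cr2O3% on pelt = uptake / pelt * 100 = 0.3895 / 29.9030 * 100 = 1.3026 %
Ts = 80 + k * Cr2O3% = 80 + 10.7140 * 1.3026 = 93.9565 C


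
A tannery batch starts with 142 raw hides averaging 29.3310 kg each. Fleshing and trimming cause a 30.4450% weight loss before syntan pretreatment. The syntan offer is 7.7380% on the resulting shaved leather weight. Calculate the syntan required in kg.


Total_raw = N * avg_wt = 142 * 29.3310 = 4165.0020 kg
Substrate = Total_raw * (1 - loss/100) = 4165.0020 * (1 - 30.4450/100) = 2896.9671 kg
Syntan = Substrate * pct / 100 = 2896.9671 * 7.7380 / 100 = 224.1673 kg


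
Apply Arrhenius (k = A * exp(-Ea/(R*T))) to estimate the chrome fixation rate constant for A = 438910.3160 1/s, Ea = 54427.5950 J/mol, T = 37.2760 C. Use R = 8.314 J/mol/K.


T_K = T_C + 273.15 = 37.2760 + 273.15 = 310.4260 K
exponent = -Ea / (R * T_K) = -54427.5950 / (8.314 * 310.4260) = -21.0888
k = A * exp(exponent) = 438910.3160 * exp(-21.0888) = 3.0454e-04 1/s


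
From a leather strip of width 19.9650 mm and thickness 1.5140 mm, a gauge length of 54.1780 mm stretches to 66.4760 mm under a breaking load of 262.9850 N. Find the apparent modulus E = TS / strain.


TS = F / (w * t) = 262.9850 / (19.9650 * 1.5140) = 8.7003 N/mm^2
strain = (Lf - L0) / L0 = (66.4760 - 54.1780) / 54.1780 = 0.2270
E = TS / strain = 8.7003 / 0.2270 = 38.3287 N/mm^2


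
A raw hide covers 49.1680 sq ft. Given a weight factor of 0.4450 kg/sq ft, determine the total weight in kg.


Formula: Weight = area * weight_per_sqft
Substituting: Weight = 49.1680 * 0.4450
Result: 21.8798 kg


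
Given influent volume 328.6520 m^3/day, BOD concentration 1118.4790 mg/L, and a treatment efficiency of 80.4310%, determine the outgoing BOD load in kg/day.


Load_in = volume * conc / 1000 = 328.6520 * 1118.4790 / 1000 = 367.5904 kg/day
Removed = Load_in * eff / 100 = 367.5904 * 80.4310 / 100 = 295.6566 kg/day
Load_out = Load_in - Removed = 367.5904 - 295.6566 = 71.9338 kg/day


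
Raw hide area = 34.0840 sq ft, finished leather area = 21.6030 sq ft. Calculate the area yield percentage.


Formula: Yield = finished / raw * 100
Substituting: Yield = 21.6030 / 34.0840 * 100
Result: 63.3816 %


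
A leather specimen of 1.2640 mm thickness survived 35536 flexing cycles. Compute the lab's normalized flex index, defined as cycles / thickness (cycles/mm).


Formula: Index = cycles / thickness
Substituting: Index = 35536 / 1.2640
Result: 28113.9241 cycles/mm


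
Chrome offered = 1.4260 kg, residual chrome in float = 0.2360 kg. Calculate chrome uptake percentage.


Formula: Uptake = (offered - residual) / offered * 100
Substituting: Uptake = (1.4260 - 0.2360) / 1.4260 * 100
Result: 83.4502 %


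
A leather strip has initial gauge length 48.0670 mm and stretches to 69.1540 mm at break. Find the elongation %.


Formula: Elongation = (Lf - L0) / L0 * 100
Substituting: Elongation = (69.1540 - 48.0670) / 48.0670 * 100
Result: 43.8700 %


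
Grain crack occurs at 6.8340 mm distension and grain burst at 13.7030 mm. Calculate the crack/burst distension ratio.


Formula: Ratio = crack / burst
Substituting: Ratio = 6.8340 / 13.7030
Result: 0.4987


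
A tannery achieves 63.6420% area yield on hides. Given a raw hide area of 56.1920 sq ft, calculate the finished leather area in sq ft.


Formula: finished = raw * yield / 100
Substituting: finished = 56.1920 * 63.6420 / 100
Result: 35.7617 sq ft


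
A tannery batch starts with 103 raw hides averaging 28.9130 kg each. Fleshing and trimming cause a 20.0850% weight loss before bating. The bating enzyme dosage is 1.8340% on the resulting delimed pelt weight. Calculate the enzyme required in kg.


Total_raw = N * avg_wt = 103 * 28.9130 = 2978.0390 kg
Substrate = Total_raw * (1 - loss/100) = 2978.0390 * (1 - 20.0850/100) = 2379.8999 kg
Enzyme = Substrate * pct / 100 = 2379.8999 * 1.8340 / 100 = 43.6474 kg


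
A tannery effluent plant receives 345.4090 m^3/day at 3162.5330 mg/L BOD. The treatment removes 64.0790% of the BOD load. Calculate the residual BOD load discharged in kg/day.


Load_in = volume * conc / 1000 = 345.4090 * 3162.5330 / 1000 = 1092.3674 kg/day
Removed = Load_in * eff / 100 = 1092.3674 * 64.0790 / 100 = 699.9781 kg/day
Load_out = Load_in - Removed = 1092.3674 - 699.9781 = 392.3893 kg/day


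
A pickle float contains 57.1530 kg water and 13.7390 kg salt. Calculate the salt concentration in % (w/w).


Formula: Conc = salt / (water + salt) * 100
Substituting: Conc = 13.7390 / (57.1530 + 13.7390) * 100
Result: 19.3802 %


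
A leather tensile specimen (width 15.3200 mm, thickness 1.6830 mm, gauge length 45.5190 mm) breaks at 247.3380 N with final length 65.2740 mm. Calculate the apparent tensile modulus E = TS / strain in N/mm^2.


TS = F / (w * t) = 247.3380 / (15.3200 * 1.6830) = 9.5929 N/mm^2
strain = (Lf - L0) / L0 = (65.2740 - 45.5190) / 45.5190 = 0.4340
E = TS / strain = 9.5929 / 0.4340 = 22.1036 N/mm^2


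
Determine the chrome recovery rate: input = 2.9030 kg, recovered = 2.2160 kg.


Formula: Recovery = recovered / input * 100
Substituting: Recovery = 2.2160 / 2.9030 * 100
Result: 76.3348 %


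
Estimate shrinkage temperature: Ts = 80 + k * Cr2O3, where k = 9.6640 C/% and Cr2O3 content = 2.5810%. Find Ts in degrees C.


Formula: Ts = 80 + k * Cr2O3
Substituting: Ts = 80 + 9.6640 * 2.5810
Result: 104.9428 C


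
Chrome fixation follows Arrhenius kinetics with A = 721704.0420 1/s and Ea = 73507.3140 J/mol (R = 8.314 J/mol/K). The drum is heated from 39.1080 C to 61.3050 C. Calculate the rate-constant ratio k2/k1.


T1 = 39.1080 + 273.15 = 312.2580 K; T2 = 61.3050 + 273.15 = 334.4550 K
k1 = A * exp(-Ea/(R*T1)) = 721704.0420 * exp(-73507.3140/(8.314*312.2580)) = 3.6440e-07 1/s
k2 = A * exp(-Ea/(R*T2)) = 721704.0420 * exp(-73507.3140/(8.314*334.4550)) = 2.3861e-06 1/s
k2/k1 = 2.3861e-06 / 3.6440e-07 = 6.5480


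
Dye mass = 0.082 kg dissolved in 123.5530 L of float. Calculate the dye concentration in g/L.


Formula: Conc = dye_mass(kg) / volume(L) * 1000
Substituting: Conc = 0.082 / 123.5530 * 1000
Result: 0.6637 g/L


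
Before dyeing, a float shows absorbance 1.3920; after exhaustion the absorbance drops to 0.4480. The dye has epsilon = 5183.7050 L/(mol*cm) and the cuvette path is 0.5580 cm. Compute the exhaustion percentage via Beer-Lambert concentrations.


c_initial = A_i / (epsilon * l) = 1.3920 / (5183.7050 * 0.5580) = 4.8124e-04 mol/L
c_final = A_f / (epsilon * l) = 0.4480 / (5183.7050 * 0.5580) = 1.5488e-04 mol/L
Exhaustion = (c_initial - c_final) / c_initial * 100 = (4.8124e-04 - 1.5488e-04) / 4.8124e-04 * 100 = 67.8161 %


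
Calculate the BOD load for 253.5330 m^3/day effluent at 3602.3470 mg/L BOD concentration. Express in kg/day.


Formula: BOD_load = volume * conc / 1000
Substituting: BOD_load = 253.5330 * 3602.3470 / 1000
Result: 913.3138 kg/day


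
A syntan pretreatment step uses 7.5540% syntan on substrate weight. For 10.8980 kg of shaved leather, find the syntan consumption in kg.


Formula: Syntan = substrate * pct / 100
Substituting: Syntan = 10.8980 * 7.5540 / 100
Result: 0.8232 kg


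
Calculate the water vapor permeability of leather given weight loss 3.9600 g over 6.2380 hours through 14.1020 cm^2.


Formula: WVP = loss / (area * time)
Substituting: WVP = 3.9600 / (14.1020 * 6.2380)
Result: 0.0450162 g/(cm^2*hr)


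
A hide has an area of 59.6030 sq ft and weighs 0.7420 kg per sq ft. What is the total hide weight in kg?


Formula: Weight = area * weight_per_sqft
Substituting: Weight = 59.6030 * 0.7420
Result: 44.2254 kg


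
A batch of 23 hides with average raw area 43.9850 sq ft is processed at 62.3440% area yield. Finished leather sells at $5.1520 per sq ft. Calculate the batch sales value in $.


Raw_total = N * avg_area = 23 * 43.9850 = 1011.6550 sq ft
Finished = Raw_total * yield / 100 = 1011.6550 * 62.3440 / 100 = 630.7062 sq ft
Value = Finished * price = 630.7062 * 5.1520 = 3249.3983 $


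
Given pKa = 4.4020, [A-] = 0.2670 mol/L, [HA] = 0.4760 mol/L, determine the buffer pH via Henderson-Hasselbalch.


ratio = [A-] / [HA] = 0.2670 / 0.4760 = 0.5609
log10(ratio) = -0.2511
pH = pKa + log10(ratio) = 4.4020 - 0.2511 = 4.1509


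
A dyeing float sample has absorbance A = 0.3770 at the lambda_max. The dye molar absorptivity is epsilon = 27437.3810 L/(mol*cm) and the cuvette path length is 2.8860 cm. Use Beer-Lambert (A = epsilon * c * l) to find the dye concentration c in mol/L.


Formula: c = A / (epsilon * l)
Substituting: c = 0.3770 / (27437.3810 * 2.8860)
Result: 4.7610e-06 mol/L


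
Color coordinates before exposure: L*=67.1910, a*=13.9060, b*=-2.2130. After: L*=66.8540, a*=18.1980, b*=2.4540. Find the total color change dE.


dL = -0.3370, da = 4.2920, db = 4.6670
dE = sqrt((-0.3370)^2 + 4.2920^2 + 4.6670^2) = 6.3495


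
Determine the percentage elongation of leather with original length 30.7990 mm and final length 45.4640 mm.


Formula: Elongation = (Lf - L0) / L0 * 100
Substituting: Elongation = (45.4640 - 30.7990) / 30.7990 * 100
Result: 47.6152 %


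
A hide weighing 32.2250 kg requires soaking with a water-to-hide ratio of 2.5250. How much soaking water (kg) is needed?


Formula: Water = hide_weight * ratio
Substituting: Water = 32.2250 * 2.5250
Result: 81.3681 kg


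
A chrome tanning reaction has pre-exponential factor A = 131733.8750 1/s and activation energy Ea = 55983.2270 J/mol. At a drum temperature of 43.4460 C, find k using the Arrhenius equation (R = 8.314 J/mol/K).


T_K = T_C + 273.15 = 43.4460 + 273.15 = 316.5960 K
exponent = -Ea / (R * T_K) = -55983.2270 / (8.314 * 316.5960) = -21.2688
k = A * exp(exponent) = 131733.8750 * exp(-21.2688) = 7.6346e-05 1/s


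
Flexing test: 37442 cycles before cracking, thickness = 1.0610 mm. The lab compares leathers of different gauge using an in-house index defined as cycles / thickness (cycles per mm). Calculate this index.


Formula: Index = cycles / thickness
Substituting: Index = 37442 / 1.0610
Result: 35289.3497 cycles/mm


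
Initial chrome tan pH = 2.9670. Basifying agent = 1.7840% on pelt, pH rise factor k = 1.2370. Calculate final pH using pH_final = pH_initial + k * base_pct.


Formula: pH_final = pH_initial + k * base_pct
Substituting: pH_final = 2.9670 + 1.2370 * 1.7840
Result: 5.1738


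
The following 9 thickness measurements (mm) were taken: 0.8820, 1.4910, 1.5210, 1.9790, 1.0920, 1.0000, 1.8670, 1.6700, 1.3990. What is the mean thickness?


Formula: Average = sum / n
Substituting: Average = 12.9010 / 9
Result: 1.4334 mm


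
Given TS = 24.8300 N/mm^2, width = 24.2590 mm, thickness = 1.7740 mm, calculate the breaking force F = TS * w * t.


Formula: F = TS * w * t
Substituting: F = 24.8300 * 24.2590 * 1.7740
Result: 1068.5706 N


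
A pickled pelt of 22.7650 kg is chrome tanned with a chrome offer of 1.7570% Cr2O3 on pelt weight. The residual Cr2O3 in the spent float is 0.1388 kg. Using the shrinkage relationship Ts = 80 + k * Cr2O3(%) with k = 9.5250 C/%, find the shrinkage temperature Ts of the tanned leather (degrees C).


Offered = pelt * offer_pct / 100 = 22.7650 * 1.7570 / 100 = 0.4000 kg
Uptake = offered - residual = 0.4000 - 0.1388 = 0.2612 kg
Cr2O3% on pelt = uptake / pelt * 100 = 0.2612 / 22.7650 * 100 = 1.1473 %
Ts = 80 + k * Cr2O3% = 80 + 9.5250 * 1.1473 = 90.9280 C


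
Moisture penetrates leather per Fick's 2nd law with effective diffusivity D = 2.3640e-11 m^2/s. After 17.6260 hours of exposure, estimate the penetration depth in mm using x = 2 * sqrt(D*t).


t = 17.6260 hr * 3600 = 63453.6000 s
D * t = 2.3640e-11 * 63453.6000 = 1.5000e-06
x = 2 * sqrt(D*t) = 2 * sqrt(1.5000e-06) = 0.00244952 m = 2.4495 mm


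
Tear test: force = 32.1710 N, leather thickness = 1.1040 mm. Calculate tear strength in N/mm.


Formula: Tear strength = force / thickness
Substituting: Tear strength = 32.1710 / 1.1040
Result: 29.1404 N/mm


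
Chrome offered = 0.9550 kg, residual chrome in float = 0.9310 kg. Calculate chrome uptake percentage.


Formula: Uptake = (offered - residual) / offered * 100
Substituting: Uptake = (0.9550 - 0.9310) / 0.9550 * 100
Result: 2.5131 %


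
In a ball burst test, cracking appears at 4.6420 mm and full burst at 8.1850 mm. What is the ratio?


Formula: Ratio = crack / burst
Substituting: Ratio = 4.6420 / 8.1850
Result: 0.5671


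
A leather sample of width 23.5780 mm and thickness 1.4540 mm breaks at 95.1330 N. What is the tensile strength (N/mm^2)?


Formula: TS = force / (width * thickness)
Substituting: TS = 95.1330 / (23.5780 * 1.4540)
Result: 2.7750 N/mm^2


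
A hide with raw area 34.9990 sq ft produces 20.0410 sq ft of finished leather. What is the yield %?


Formula: Yield = finished / raw * 100
Substituting: Yield = 20.0410 / 34.9990 * 100
Result: 57.2616 %


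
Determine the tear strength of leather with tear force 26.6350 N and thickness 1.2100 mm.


Formula: Tear strength = force / thickness
Substituting: Tear strength = 26.6350 / 1.2100
Result: 22.0124 N/mm


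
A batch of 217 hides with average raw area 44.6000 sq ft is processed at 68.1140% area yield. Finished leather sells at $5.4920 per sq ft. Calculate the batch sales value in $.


Raw_total = N * avg_area = 217 * 44.6000 = 9678.2000 sq ft
Finished = Raw_total * yield / 100 = 9678.2000 * 68.1140 / 100 = 6592.2091 sq ft
Value = Finished * price = 6592.2091 * 5.4920 = 36204.4126 $


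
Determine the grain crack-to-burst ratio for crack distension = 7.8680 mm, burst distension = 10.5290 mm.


Formula: Ratio = crack / burst
Substituting: Ratio = 7.8680 / 10.5290
Result: 0.7473


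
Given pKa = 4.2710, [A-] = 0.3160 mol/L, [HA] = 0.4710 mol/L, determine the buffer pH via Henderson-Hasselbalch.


ratio = [A-] / [HA] = 0.3160 / 0.4710 = 0.6709
log10(ratio) = -0.1733
pH = pKa + log10(ratio) = 4.2710 - 0.1733 = 4.0977


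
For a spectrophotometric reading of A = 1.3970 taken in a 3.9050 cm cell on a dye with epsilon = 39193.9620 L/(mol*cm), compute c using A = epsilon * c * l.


Formula: c = A / (epsilon * l)
Substituting: c = 1.3970 / (39193.9620 * 3.9050)
Result: 9.1276e-06 mol/L


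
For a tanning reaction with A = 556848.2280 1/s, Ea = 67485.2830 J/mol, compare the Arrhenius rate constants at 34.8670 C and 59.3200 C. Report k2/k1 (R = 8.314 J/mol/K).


T1 = 34.8670 + 273.15 = 308.0170 K; T2 = 59.3200 + 273.15 = 332.4700 K
k1 = A * exp(-Ea/(R*T1)) = 556848.2280 * exp(-67485.2830/(8.314*308.0170)) = 1.9995e-06 1/s
k2 = A * exp(-Ea/(R*T2)) = 556848.2280 * exp(-67485.2830/(8.314*332.4700)) = 1.3889e-05 1/s
k2/k1 = 1.3889e-05 / 1.9995e-06 = 6.9464


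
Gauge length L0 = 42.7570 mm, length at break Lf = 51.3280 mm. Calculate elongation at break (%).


Formula: Elongation = (Lf - L0) / L0 * 100
Substituting: Elongation = (51.3280 - 42.7570) / 42.7570 * 100
Result: 20.0458 %


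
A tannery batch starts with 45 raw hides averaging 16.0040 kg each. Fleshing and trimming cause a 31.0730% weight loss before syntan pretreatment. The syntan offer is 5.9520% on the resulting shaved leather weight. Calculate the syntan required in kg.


Total_raw = N * avg_wt = 45 * 16.0040 = 720.1800 kg
Substrate = Total_raw * (1 - loss/100) = 720.1800 * (1 - 31.0730/100) = 496.3985 kg
Syntan = Substrate * pct / 100 = 496.3985 * 5.9520 / 100 = 29.5456 kg


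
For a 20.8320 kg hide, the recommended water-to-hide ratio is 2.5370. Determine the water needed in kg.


Formula: Water = hide_weight * ratio
Substituting: Water = 20.8320 * 2.5370
Result: 52.8508 kg


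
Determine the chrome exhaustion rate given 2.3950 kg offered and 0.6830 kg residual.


Formula: Uptake = (offered - residual) / offered * 100
Substituting: Uptake = (2.3950 - 0.6830) / 2.3950 * 100
Result: 71.4823 %


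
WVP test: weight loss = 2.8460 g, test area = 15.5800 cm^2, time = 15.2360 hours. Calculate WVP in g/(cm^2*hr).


Formula: WVP = loss / (area * time)
Substituting: WVP = 2.8460 / (15.5800 * 15.2360)
Result: 0.0119894 g/(cm^2*hr)


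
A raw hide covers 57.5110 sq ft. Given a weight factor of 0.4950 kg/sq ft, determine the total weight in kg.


Formula: Weight = area * weight_per_sqft
Substituting: Weight = 57.5110 * 0.4950
Result: 28.4679 kg


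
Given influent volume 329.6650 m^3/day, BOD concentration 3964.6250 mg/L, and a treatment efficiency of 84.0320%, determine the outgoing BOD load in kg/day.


Load_in = volume * conc / 1000 = 329.6650 * 3964.6250 / 1000 = 1306.9981 kg/day
Removed = Load_in * eff / 100 = 1306.9981 * 84.0320 / 100 = 1098.2966 kg/day
Load_out = Load_in - Removed = 1306.9981 - 1098.2966 = 208.7015 kg/day


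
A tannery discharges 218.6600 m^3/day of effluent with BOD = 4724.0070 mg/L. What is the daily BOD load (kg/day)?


Formula: BOD_load = volume * conc / 1000
Substituting: BOD_load = 218.6600 * 4724.0070 / 1000
Result: 1032.9514 kg/day


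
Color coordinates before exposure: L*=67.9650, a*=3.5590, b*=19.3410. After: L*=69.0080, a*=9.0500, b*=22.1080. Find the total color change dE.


dL = 1.0430, da = 5.4910, db = 2.7670
dE = sqrt(1.0430^2 + 5.4910^2 + 2.7670^2) = 6.2366


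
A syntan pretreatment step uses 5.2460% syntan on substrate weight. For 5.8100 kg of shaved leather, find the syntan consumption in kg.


Formula: Syntan = substrate * pct / 100
Substituting: Syntan = 5.8100 * 5.2460 / 100
Result: 0.3048 kg


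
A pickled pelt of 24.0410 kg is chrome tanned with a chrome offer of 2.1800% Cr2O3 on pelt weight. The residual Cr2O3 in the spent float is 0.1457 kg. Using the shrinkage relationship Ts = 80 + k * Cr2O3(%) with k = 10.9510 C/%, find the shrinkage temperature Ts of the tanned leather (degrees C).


Offered = pelt * offer_pct / 100 = 24.0410 * 2.1800 / 100 = 0.5241 kg
Uptake = offered - residual = 0.5241 - 0.1457 = 0.3784 kg
Cr2O3% on pelt = uptake / pelt * 100 = 0.3784 / 24.0410 * 100 = 1.5740 %
Ts = 80 + k * Cr2O3% = 80 + 10.9510 * 1.5740 = 97.2363 C


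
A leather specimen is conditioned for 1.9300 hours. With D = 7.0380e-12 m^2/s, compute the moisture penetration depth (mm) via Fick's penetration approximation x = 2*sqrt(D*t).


t = 1.9300 hr * 3600 = 6948.0000 s
D * t = 7.0380e-12 * 6948.0000 = 4.8900e-08
x = 2 * sqrt(D*t) = 2 * sqrt(4.8900e-08) = 4.4227e-04 m = 0.4423 mm


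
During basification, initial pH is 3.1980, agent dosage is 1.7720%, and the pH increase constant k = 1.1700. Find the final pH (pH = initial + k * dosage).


Formula: pH_final = pH_initial + k * base_pct
Substituting: pH_final = 3.1980 + 1.1700 * 1.7720
Result: 5.2712


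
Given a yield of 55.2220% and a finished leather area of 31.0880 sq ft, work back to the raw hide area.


Formula: raw = finished * 100 / yield
Substituting: raw = 31.0880 * 100 / 55.2220
Result: 56.2964 sq ft


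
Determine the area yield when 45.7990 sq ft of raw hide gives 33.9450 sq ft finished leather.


Formula: Yield = finished / raw * 100
Substituting: Yield = 33.9450 / 45.7990 * 100
Result: 74.1173 %


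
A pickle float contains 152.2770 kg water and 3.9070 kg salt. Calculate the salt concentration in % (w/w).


Formula: Conc = salt / (water + salt) * 100
Substituting: Conc = 3.9070 / (152.2770 + 3.9070) * 100
Result: 2.5015 %


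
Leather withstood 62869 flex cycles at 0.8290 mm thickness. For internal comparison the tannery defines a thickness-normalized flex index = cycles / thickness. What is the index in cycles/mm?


Formula: Index = cycles / thickness
Substituting: Index = 62869 / 0.8290
Result: 75837.1532 cycles/mm


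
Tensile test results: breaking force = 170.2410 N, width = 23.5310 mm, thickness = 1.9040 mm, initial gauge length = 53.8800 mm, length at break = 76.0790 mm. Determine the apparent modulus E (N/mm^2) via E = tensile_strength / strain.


TS = F / (w * t) = 170.2410 / (23.5310 * 1.9040) = 3.7998 N/mm^2
strain = (Lf - L0) / L0 = (76.0790 - 53.8800) / 53.8800 = 0.4120
E = TS / strain = 3.7998 / 0.4120 = 9.2225 N/mm^2


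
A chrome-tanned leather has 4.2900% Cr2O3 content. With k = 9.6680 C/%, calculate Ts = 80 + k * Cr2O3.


Formula: Ts = 80 + k * Cr2O3
Substituting: Ts = 80 + 9.6680 * 4.2900
Result: 121.4757 C


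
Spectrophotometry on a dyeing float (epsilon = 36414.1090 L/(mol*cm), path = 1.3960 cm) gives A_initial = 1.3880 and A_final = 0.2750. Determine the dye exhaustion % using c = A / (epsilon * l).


c_initial = A_i / (epsilon * l) = 1.3880 / (36414.1090 * 1.3960) = 2.7305e-05 mol/L
c_final = A_f / (epsilon * l) = 0.2750 / (36414.1090 * 1.3960) = 5.4098e-06 mol/L
Exhaustion = (c_initial - c_final) / c_initial * 100 = (2.7305e-05 - 5.4098e-06) / 2.7305e-05 * 100 = 80.1873 %


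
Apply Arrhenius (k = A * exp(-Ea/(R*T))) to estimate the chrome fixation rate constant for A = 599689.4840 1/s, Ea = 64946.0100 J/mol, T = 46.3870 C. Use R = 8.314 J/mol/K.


T_K = T_C + 273.15 = 46.3870 + 273.15 = 319.5370 K
exponent = -Ea / (R * T_K) = -64946.0100 / (8.314 * 319.5370) = -24.4468
k = A * exp(exponent) = 599689.4840 * exp(-24.4468) = 1.4482e-05 1/s


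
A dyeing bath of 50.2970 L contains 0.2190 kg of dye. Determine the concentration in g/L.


Formula: Conc = dye_mass(kg) / volume(L) * 1000
Substituting: Conc = 0.2190 / 50.2970 * 1000
Result: 4.3541 g/L


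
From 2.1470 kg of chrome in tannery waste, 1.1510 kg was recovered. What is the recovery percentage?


Formula: Recovery = recovered / input * 100
Substituting: Recovery = 1.1510 / 2.1470 * 100
Result: 53.6097 %


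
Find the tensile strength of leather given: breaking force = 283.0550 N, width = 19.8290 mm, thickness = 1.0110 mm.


Formula: TS = force / (width * thickness)
Substituting: TS = 283.0550 / (19.8290 * 1.0110)
Result: 14.1195 N/mm^2


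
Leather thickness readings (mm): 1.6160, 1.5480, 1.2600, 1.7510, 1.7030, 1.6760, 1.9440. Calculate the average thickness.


Formula: Average = sum / n
Substituting: Average = 11.4980 / 7
Result: 1.6426 mm


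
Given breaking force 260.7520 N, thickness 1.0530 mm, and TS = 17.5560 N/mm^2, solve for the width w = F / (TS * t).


Formula: w = F / (TS * t)
Substituting: w = 260.7520 / (17.5560 * 1.0530)
Result: 14.1050 mm


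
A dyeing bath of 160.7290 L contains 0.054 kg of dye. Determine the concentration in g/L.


Formula: Conc = dye_mass(kg) / volume(L) * 1000
Substituting: Conc = 0.054 / 160.7290 * 1000
Result: 0.3360 g/L


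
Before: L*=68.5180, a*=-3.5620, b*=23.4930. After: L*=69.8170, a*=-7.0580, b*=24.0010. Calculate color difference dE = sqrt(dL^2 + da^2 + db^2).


dL = 1.2990, da = -3.4960, db = 0.5080
dE = sqrt(1.2990^2 + (-3.4960)^2 + 0.5080^2) = 3.7640


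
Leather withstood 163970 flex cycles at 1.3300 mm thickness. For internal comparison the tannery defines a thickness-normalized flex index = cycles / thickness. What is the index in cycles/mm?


Formula: Index = cycles / thickness
Substituting: Index = 163970 / 1.3300
Result: 123285.7143 cycles/mm


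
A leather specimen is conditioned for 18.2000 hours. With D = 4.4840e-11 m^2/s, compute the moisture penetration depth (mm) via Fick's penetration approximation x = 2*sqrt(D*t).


t = 18.2000 hr * 3600 = 65520.0000 s
D * t = 4.4840e-11 * 65520.0000 = 2.9379e-06
x = 2 * sqrt(D*t) = 2 * sqrt(2.9379e-06) = 0.00342807 m = 3.4281 mm


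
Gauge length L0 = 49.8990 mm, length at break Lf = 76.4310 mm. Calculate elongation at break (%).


Formula: Elongation = (Lf - L0) / L0 * 100
Substituting: Elongation = (76.4310 - 49.8990) / 49.8990 * 100
Result: 53.1714 %


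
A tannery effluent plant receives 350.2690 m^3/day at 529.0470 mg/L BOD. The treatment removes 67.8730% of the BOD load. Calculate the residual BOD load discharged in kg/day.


Load_in = volume * conc / 1000 = 350.2690 * 529.0470 / 1000 = 185.3088 kg/day
Removed = Load_in * eff / 100 = 185.3088 * 67.8730 / 100 = 125.7746 kg/day
Load_out = Load_in - Removed = 185.3088 - 125.7746 = 59.5341 kg/day


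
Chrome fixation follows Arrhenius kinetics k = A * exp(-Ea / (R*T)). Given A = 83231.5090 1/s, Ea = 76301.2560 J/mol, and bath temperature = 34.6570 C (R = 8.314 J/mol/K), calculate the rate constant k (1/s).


T_K = T_C + 273.15 = 34.6570 + 273.15 = 307.8070 K
exponent = -Ea / (R * T_K) = -76301.2560 / (8.314 * 307.8070) = -29.8156
k = A * exp(exponent) = 83231.5090 * exp(-29.8156) = 9.3659e-09 1/s


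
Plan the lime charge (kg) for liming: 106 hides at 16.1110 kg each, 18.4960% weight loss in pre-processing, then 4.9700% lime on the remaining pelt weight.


Total_raw = N * avg_wt = 106 * 16.1110 = 1707.7660 kg
Substrate = Total_raw * (1 - loss/100) = 1707.7660 * (1 - 18.4960/100) = 1391.8976 kg
Lime = Substrate * pct / 100 = 1391.8976 * 4.9700 / 100 = 69.1773 kg


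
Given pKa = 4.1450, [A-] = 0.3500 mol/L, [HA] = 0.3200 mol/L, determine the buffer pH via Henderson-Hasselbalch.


ratio = [A-] / [HA] = 0.3500 / 0.3200 = 1.0938
log10(ratio) = 0.0389181
pH = pKa + log10(ratio) = 4.1450 + 0.0389181 = 4.1839


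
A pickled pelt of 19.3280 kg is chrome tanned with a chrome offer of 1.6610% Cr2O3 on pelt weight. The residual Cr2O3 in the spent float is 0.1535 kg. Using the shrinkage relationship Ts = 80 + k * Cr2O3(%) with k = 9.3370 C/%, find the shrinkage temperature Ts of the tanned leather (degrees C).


Offered = pelt * offer_pct / 100 = 19.3280 * 1.6610 / 100 = 0.3210 kg
Uptake = offered - residual = 0.3210 - 0.1535 = 0.1675 kg
Cr2O3% on pelt = uptake / pelt * 100 = 0.1675 / 19.3280 * 100 = 0.8668 %
Ts = 80 + k * Cr2O3% = 80 + 9.3370 * 0.8668 = 88.0935 C


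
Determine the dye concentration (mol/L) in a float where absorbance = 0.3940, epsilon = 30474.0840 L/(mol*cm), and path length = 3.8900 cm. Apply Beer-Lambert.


Formula: c = A / (epsilon * l)
Substituting: c = 0.3940 / (30474.0840 * 3.8900)
Result: 3.3237e-06 mol/L


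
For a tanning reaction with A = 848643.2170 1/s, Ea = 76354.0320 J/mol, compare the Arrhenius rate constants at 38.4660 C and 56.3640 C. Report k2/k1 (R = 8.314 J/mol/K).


T1 = 38.4660 + 273.15 = 311.6160 K; T2 = 56.3640 + 273.15 = 329.5140 K
k1 = A * exp(-Ea/(R*T1)) = 848643.2170 * exp(-76354.0320/(8.314*311.6160)) = 1.3472e-07 1/s
k2 = A * exp(-Ea/(R*T2)) = 848643.2170 * exp(-76354.0320/(8.314*329.5140)) = 6.6777e-07 1/s
k2/k1 = 6.6777e-07 / 1.3472e-07 = 4.9569


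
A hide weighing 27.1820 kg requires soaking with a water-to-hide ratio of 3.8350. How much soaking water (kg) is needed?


Formula: Water = hide_weight * ratio
Substituting: Water = 27.1820 * 3.8350
Result: 104.2430 kg


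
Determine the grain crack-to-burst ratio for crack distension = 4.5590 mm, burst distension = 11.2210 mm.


Formula: Ratio = crack / burst
Substituting: Ratio = 4.5590 / 11.2210
Result: 0.4063


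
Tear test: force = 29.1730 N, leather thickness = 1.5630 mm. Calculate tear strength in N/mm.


Formula: Tear strength = force / thickness
Substituting: Tear strength = 29.1730 / 1.5630
Result: 18.6647 N/mm


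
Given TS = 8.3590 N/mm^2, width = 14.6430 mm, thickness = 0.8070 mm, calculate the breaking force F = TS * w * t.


Formula: F = TS * w * t
Substituting: F = 8.3590 * 14.6430 * 0.8070
Result: 98.7775 N


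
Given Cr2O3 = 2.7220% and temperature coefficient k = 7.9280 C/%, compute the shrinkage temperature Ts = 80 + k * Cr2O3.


Formula: Ts = 80 + k * Cr2O3
Substituting: Ts = 80 + 7.9280 * 2.7220
Result: 101.5800 C


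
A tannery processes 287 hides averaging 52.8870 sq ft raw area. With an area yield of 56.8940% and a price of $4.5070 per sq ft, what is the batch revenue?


Raw_total = N * avg_area = 287 * 52.8870 = 15178.5690 sq ft
Finished = Raw_total * yield / 100 = 15178.5690 * 56.8940 / 100 = 8635.6950 sq ft
Value = Finished * price = 8635.6950 * 4.5070 = 38921.0776 $


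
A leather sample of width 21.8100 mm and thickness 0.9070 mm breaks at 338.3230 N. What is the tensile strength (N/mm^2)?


Formula: TS = force / (width * thickness)
Substituting: TS = 338.3230 / (21.8100 * 0.9070)
Result: 17.1029 N/mm^2


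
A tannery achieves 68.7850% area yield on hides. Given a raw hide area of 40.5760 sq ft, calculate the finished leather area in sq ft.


Formula: finished = raw * yield / 100
Substituting: finished = 40.5760 * 68.7850 / 100
Result: 27.9102 sq ft


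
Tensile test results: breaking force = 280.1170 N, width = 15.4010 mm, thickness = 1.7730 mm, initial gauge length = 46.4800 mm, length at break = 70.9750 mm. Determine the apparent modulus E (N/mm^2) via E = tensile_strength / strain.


TS = F / (w * t) = 280.1170 / (15.4010 * 1.7730) = 10.2585 N/mm^2
strain = (Lf - L0) / L0 = (70.9750 - 46.4800) / 46.4800 = 0.5270
E = TS / strain = 10.2585 / 0.5270 = 19.4657 N/mm^2


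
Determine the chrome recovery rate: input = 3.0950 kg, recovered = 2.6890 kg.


Formula: Recovery = recovered / input * 100
Substituting: Recovery = 2.6890 / 3.0950 * 100
Result: 86.8821 %


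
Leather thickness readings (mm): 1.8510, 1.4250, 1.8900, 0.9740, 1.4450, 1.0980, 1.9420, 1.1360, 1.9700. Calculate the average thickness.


Formula: Average = sum / n
Substituting: Average = 13.7310 / 9
Result: 1.5257 mm


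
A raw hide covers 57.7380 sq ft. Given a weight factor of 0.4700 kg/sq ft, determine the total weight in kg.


Formula: Weight = area * weight_per_sqft
Substituting: Weight = 57.7380 * 0.4700
Result: 27.1369 kg


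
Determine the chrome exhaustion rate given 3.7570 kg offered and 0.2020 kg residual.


Formula: Uptake = (offered - residual) / offered * 100
Substituting: Uptake = (3.7570 - 0.2020) / 3.7570 * 100
Result: 94.6234 %


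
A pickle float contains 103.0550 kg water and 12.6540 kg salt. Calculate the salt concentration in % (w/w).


Formula: Conc = salt / (water + salt) * 100
Substituting: Conc = 12.6540 / (103.0550 + 12.6540) * 100
Result: 10.9361 %


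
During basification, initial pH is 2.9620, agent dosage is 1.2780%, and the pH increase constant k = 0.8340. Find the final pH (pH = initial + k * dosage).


Formula: pH_final = pH_initial + k * base_pct
Substituting: pH_final = 2.9620 + 0.8340 * 1.2780
Result: 4.0279


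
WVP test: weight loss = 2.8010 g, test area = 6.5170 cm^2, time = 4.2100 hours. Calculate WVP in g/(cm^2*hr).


Formula: WVP = loss / (area * time)
Substituting: WVP = 2.8010 / (6.5170 * 4.2100)
Result: 0.1021 g/(cm^2*hr)


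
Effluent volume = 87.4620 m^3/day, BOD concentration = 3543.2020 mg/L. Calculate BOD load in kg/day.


Formula: BOD_load = volume * conc / 1000
Substituting: BOD_load = 87.4620 * 3543.2020 / 1000
Result: 309.8955 kg/day


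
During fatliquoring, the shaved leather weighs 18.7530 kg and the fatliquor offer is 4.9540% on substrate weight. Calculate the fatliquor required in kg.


Formula: Fat = substrate * pct / 100
Substituting: Fat = 18.7530 * 4.9540 / 100
Result: 0.9290 kg


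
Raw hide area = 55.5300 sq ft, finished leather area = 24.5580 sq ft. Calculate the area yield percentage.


Formula: Yield = finished / raw * 100
Substituting: Yield = 24.5580 / 55.5300 * 100
Result: 44.2247 %


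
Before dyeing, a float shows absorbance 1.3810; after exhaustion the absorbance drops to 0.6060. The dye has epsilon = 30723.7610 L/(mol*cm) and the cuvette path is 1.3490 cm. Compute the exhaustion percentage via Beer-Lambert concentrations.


c_initial = A_i / (epsilon * l) = 1.3810 / (30723.7610 * 1.3490) = 3.3320e-05 mol/L
c_final = A_f / (epsilon * l) = 0.6060 / (30723.7610 * 1.3490) = 1.4621e-05 mol/L
Exhaustion = (c_initial - c_final) / c_initial * 100 = (3.3320e-05 - 1.4621e-05) / 3.3320e-05 * 100 = 56.1188 %


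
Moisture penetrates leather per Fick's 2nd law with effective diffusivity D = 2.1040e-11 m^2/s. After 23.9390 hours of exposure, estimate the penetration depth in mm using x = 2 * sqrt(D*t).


t = 23.9390 hr * 3600 = 86180.4000 s
D * t = 2.1040e-11 * 86180.4000 = 1.8132e-06
x = 2 * sqrt(D*t) = 2 * sqrt(1.8132e-06) = 0.00269313 m = 2.6931 mm


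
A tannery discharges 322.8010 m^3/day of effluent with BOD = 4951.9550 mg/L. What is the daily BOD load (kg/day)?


Formula: BOD_load = volume * conc / 1000
Substituting: BOD_load = 322.8010 * 4951.9550 / 1000
Result: 1598.4960 kg/day


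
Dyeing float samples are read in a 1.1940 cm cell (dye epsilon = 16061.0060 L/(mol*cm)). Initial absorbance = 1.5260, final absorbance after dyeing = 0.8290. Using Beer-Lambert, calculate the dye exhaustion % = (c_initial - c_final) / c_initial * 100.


c_initial = A_i / (epsilon * l) = 1.5260 / (16061.0060 * 1.1940) = 7.9575e-05 mol/L
c_final = A_f / (epsilon * l) = 0.8290 / (16061.0060 * 1.1940) = 4.3229e-05 mol/L
Exhaustion = (c_initial - c_final) / c_initial * 100 = (7.9575e-05 - 4.3229e-05) / 7.9575e-05 * 100 = 45.6750 %


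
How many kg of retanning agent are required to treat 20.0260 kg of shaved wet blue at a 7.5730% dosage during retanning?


Formula: Retan = substrate * pct / 100
Substituting: Retan = 20.0260 * 7.5730 / 100
Result: 1.5166 kg


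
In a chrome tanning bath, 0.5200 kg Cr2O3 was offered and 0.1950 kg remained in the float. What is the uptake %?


Formula: Uptake = (offered - residual) / offered * 100
Substituting: Uptake = (0.5200 - 0.1950) / 0.5200 * 100
Result: 62.5000 %


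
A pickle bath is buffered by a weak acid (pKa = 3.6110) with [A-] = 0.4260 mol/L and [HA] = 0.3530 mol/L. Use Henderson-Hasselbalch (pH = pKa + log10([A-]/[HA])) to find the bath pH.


ratio = [A-] / [HA] = 0.4260 / 0.3530 = 1.2068
log10(ratio) = 0.0816349
pH = pKa + log10(ratio) = 3.6110 + 0.0816349 = 3.6926


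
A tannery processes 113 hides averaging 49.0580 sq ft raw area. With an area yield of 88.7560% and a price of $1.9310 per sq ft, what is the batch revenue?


Raw_total = N * avg_area = 113 * 49.0580 = 5543.5540 sq ft
Finished = Raw_total * yield / 100 = 5543.5540 * 88.7560 / 100 = 4920.2368 sq ft
Value = Finished * price = 4920.2368 * 1.9310 = 9500.9772 $


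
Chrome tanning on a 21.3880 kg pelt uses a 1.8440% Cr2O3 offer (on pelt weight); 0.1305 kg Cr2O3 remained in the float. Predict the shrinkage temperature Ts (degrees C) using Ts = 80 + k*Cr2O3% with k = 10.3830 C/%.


Offered = pelt * offer_pct / 100 = 21.3880 * 1.8440 / 100 = 0.3944 kg
Uptake = offered - residual = 0.3944 - 0.1305 = 0.2639 kg
Cr2O3% on pelt = uptake / pelt * 100 = 0.2639 / 21.3880 * 100 = 1.2338 %
Ts = 80 + k * Cr2O3% = 80 + 10.3830 * 1.2338 = 92.8110 C


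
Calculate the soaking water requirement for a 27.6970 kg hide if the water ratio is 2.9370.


Formula: Water = hide_weight * ratio
Substituting: Water = 27.6970 * 2.9370
Result: 81.3461 kg


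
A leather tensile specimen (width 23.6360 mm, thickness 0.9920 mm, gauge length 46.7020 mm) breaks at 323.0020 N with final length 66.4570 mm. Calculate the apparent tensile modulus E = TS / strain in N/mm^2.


TS = F / (w * t) = 323.0020 / (23.6360 * 0.9920) = 13.7759 N/mm^2
strain = (Lf - L0) / L0 = (66.4570 - 46.7020) / 46.7020 = 0.4230
E = TS / strain = 13.7759 / 0.4230 = 32.5670 N/mm^2


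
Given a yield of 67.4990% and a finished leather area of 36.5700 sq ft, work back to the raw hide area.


Formula: raw = finished * 100 / yield
Substituting: raw = 36.5700 * 100 / 67.4990
Result: 54.1786 sq ft


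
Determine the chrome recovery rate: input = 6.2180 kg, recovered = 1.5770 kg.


Formula: Recovery = recovered / input * 100
Substituting: Recovery = 1.5770 / 6.2180 * 100
Result: 25.3619 %


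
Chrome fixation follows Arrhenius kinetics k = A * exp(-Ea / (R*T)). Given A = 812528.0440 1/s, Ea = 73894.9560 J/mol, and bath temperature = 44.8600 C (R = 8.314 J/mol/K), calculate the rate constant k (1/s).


T_K = T_C + 273.15 = 44.8600 + 273.15 = 318.0100 K
exponent = -Ea / (R * T_K) = -73894.9560 / (8.314 * 318.0100) = -27.9489
k = A * exp(exponent) = 812528.0440 * exp(-27.9489) = 5.9130e-07 1/s


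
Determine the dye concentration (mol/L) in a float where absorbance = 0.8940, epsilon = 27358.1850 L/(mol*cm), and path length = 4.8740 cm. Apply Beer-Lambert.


Formula: c = A / (epsilon * l)
Substituting: c = 0.8940 / (27358.1850 * 4.8740)
Result: 6.7045e-06 mol/L


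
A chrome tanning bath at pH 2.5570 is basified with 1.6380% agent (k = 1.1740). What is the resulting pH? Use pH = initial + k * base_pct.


Formula: pH_final = pH_initial + k * base_pct
Substituting: pH_final = 2.5570 + 1.1740 * 1.6380
Result: 4.4800
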